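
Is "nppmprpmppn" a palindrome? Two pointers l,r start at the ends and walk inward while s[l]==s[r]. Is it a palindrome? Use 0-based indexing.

[0,10] 'n'=='n' → l++,r--
[1,9] 'p'=='p' → l++,r--
[2,8] 'p'=='p' → l++,r--
[3,7] 'm'=='m' → l++,r--
[4,6] 'p'=='p' → l++,r--

palindrome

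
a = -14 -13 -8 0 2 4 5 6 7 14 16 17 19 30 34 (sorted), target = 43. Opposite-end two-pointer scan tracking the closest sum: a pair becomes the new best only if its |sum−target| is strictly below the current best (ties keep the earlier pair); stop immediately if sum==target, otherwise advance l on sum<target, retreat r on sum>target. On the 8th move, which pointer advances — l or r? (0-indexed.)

l

[0,14] -14+34=20 d=23 * → l++
[1,14] -13+34=21 d=22 * → l++
[2,14] -8+34=26 d=17 * → l++
[3,14] 0+34=34 d=9 * → l++
[4,14] 2+34=36 d=7 * → l++
[5,14] 4+34=38 d=5 * → l++
[6,14] 5+34=39 d=4 * → l++
[7,14] 6+34=40 d=3 * → l++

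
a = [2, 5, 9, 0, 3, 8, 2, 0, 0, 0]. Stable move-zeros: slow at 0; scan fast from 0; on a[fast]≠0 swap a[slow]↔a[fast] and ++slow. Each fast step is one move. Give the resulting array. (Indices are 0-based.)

(s=0,f=0) a[fast]=2≠0 swap→a[0]=2 → slow++,fast++
(s=1,f=1) a[fast]=5≠0 swap→a[1]=5 → slow++,fast++
(s=2,f=2) a[fast]=9≠0 swap→a[2]=9 → slow++,fast++
(s=3,f=3) a[fast]=0 → fast++
(s=3,f=4) a[fast]=3≠0 swap→a[3]=3 → slow++,fast++
(s=4,f=5) a[fast]=8≠0 swap→a[4]=8 → slow++,fast++
(s=5,f=6) a[fast]=2≠0 swap→a[5]=2 → slow++,fast++
(s=6,f=7) a[fast]=0 → fast++
(s=6,f=8) a[fast]=0 → fast++
(s=6,f=9) a[fast]=0 → fast++

[2, 5, 9, 3, 8, 2, 0, 0, 0, 0]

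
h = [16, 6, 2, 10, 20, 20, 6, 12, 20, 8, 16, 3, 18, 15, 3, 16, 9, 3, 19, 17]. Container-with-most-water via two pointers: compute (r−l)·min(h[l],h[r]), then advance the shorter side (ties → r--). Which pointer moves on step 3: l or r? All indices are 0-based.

l=0 r=19: min(16,17)*19=304 best=304 *, l++
l=1 r=19: min(6,17)*18=108 best=304, l++
l=2 r=19: min(2,17)*17=34 best=304, l++

l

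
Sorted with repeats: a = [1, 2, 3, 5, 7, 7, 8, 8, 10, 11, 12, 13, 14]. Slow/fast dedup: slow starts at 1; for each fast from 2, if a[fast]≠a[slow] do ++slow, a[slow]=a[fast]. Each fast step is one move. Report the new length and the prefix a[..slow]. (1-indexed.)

(s=1,f=2) a[fast]=2≠a[slow]=1 write a[2]=2 → slow++,fast++
(s=2,f=3) a[fast]=3≠a[slow]=2 write a[3]=3 → slow++,fast++
(s=3,f=4) a[fast]=5≠a[slow]=3 write a[4]=5 → slow++,fast++
(s=4,f=5) a[fast]=7≠a[slow]=5 write a[5]=7 → slow++,fast++
(s=5,f=6) a[fast]=7=a[slow] dup → fast++
(s=5,f=7) a[fast]=8≠a[slow]=7 write a[6]=8 → slow++,fast++
(s=6,f=8) a[fast]=8=a[slow] dup → fast++
(s=6,f=9) a[fast]=10≠a[slow]=8 write a[7]=10 → slow++,fast++
(s=7,f=10) a[fast]=11≠a[slow]=10 write a[8]=11 → slow++,fast++
(s=8,f=11) a[fast]=12≠a[slow]=11 write a[9]=12 → slow++,fast++
(s=9,f=12) a[fast]=13≠a[slow]=12 write a[10]=13 → slow++,fast++
(s=10,f=13) a[fast]=14≠a[slow]=13 write a[11]=14 → slow++,fast++

length 11; prefix = [1, 2, 3, 5, 7, 8, 10, 11, 12, 13, 14]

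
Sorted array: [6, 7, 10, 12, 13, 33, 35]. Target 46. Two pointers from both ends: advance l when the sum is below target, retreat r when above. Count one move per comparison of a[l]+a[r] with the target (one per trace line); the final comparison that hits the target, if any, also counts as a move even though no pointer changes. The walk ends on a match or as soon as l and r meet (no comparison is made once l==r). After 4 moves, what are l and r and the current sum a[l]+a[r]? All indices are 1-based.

l=4, r=6, sum=45

l=1 r=7: 6+35=41 <46, l++
l=2 r=7: 7+35=42 <46, l++
l=3 r=7: 10+35=45 <46, l++
l=4 r=7: 12+35=47 >46, r--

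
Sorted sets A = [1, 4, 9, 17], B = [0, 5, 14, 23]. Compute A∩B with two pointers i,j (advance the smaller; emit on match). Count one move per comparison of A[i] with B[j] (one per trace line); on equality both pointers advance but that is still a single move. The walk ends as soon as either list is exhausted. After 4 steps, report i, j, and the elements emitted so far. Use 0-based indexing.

i=0 j=0: 1>0, j++
i=0 j=1: 1<5, i++
i=1 j=1: 4<5, i++
i=2 j=1: 9>5, j++

i=2, j=2, emitted=[]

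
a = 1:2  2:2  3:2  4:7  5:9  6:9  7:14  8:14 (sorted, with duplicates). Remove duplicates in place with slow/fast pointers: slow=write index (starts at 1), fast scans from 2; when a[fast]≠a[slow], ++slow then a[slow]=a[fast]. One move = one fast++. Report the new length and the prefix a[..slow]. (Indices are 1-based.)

length 4; prefix = [2, 7, 9, 14]

(s=1,f=2) a[fast]=2=a[slow] dup → fast++
(s=1,f=3) a[fast]=2=a[slow] dup → fast++
(s=1,f=4) a[fast]=7≠a[slow]=2 write a[2]=7 → slow++,fast++
(s=2,f=5) a[fast]=9≠a[slow]=7 write a[3]=9 → slow++,fast++
(s=3,f=6) a[fast]=9=a[slow] dup → fast++
(s=3,f=7) a[fast]=14≠a[slow]=9 write a[4]=14 → slow++,fast++
(s=4,f=8) a[fast]=14=a[slow] dup → fast++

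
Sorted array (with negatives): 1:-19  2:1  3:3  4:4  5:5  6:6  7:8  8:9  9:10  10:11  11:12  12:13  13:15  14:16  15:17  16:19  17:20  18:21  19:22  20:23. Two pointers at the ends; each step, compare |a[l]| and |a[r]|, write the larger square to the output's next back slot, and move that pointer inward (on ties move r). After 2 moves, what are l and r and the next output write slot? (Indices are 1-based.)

l=1, r=18, next write slot=18

[1,20] |-19|<=|23| out[20]=529 → r--
[1,19] |-19|<=|22| out[19]=484 → r--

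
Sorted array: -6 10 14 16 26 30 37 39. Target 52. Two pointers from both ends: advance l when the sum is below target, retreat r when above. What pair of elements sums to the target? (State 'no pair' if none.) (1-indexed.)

no pair

l=1 r=8: -6+39=33 <52, l++
l=2 r=8: 10+39=49 <52, l++
l=3 r=8: 14+39=53 >52, r--
l=3 r=7: 14+37=51 <52, l++
l=4 r=7: 16+37=53 >52, r--
l=4 r=6: 16+30=46 <52, l++
l=5 r=6: 26+30=56 >52, r--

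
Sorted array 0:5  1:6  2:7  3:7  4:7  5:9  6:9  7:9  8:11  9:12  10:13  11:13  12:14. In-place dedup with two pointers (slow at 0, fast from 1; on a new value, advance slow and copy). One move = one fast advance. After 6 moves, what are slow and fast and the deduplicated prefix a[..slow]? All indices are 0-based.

(s=0,f=1) a[fast]=6≠a[slow]=5 write a[1]=6 → slow++,fast++
(s=1,f=2) a[fast]=7≠a[slow]=6 write a[2]=7 → slow++,fast++
(s=2,f=3) a[fast]=7=a[slow] dup → fast++
(s=2,f=4) a[fast]=7=a[slow] dup → fast++
(s=2,f=5) a[fast]=9≠a[slow]=7 write a[3]=9 → slow++,fast++
(s=3,f=6) a[fast]=9=a[slow] dup → fast++

slow=3, fast=7, prefix=[5, 6, 7, 9]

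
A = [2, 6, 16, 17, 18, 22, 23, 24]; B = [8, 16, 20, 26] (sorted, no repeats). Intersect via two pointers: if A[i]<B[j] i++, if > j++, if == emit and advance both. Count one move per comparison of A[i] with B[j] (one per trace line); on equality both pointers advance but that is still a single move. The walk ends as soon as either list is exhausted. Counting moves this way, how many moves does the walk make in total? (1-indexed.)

10 moves

i=1 j=1: 2<8, i++
i=2 j=1: 6<8, i++
i=3 j=1: 16>8, j++
i=3 j=2: 16==16 emit, i++,j++
i=4 j=3: 17<20, i++
i=5 j=3: 18<20, i++
i=6 j=3: 22>20, j++
i=6 j=4: 22<26, i++
i=7 j=4: 23<26, i++
i=8 j=4: 24<26, i++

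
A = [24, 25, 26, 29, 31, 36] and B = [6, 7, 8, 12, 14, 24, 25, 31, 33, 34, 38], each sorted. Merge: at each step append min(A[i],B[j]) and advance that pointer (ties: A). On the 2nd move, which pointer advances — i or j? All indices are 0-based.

[i=0,j=0] A[i]=24>B[j]=6 take 6 → j++
[i=0,j=1] A[i]=24>B[j]=7 take 7 → j++

j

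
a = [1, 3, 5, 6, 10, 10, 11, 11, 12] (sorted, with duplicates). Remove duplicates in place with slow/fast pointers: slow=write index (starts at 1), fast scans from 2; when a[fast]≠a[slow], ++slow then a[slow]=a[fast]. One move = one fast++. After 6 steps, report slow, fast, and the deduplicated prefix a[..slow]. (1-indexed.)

slow=6, fast=8, prefix=[1, 3, 5, 6, 10, 11]

slow=1 fast=2: a[fast]=3≠a[slow]=1 write a[2]=3, slow++,fast++
slow=2 fast=3: a[fast]=5≠a[slow]=3 write a[3]=5, slow++,fast++
slow=3 fast=4: a[fast]=6≠a[slow]=5 write a[4]=6, slow++,fast++
slow=4 fast=5: a[fast]=10≠a[slow]=6 write a[5]=10, slow++,fast++
slow=5 fast=6: a[fast]=10=a[slow] dup, fast++
slow=5 fast=7: a[fast]=11≠a[slow]=10 write a[6]=11, slow++,fast++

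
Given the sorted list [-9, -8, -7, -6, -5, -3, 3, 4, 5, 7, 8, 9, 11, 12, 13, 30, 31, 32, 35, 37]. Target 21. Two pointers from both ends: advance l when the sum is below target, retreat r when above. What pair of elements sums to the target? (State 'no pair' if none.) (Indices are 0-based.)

(-9, 30)

l=0 r=19: -9+37=28 >21, r--
l=0 r=18: -9+35=26 >21, r--
l=0 r=17: -9+32=23 >21, r--
l=0 r=16: -9+31=22 >21, r--
l=0 r=15: -9+30=21, found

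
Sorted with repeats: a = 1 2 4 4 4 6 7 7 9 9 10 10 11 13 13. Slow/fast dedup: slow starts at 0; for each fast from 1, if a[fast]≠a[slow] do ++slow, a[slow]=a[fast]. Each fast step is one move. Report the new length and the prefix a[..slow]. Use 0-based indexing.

length 9; prefix = [1, 2, 4, 6, 7, 9, 10, 11, 13]

(s=0,f=1) a[fast]=2≠a[slow]=1 write a[1]=2 → slow++,fast++
(s=1,f=2) a[fast]=4≠a[slow]=2 write a[2]=4 → slow++,fast++
(s=2,f=3) a[fast]=4=a[slow] dup → fast++
(s=2,f=4) a[fast]=4=a[slow] dup → fast++
(s=2,f=5) a[fast]=6≠a[slow]=4 write a[3]=6 → slow++,fast++
(s=3,f=6) a[fast]=7≠a[slow]=6 write a[4]=7 → slow++,fast++
(s=4,f=7) a[fast]=7=a[slow] dup → fast++
(s=4,f=8) a[fast]=9≠a[slow]=7 write a[5]=9 → slow++,fast++
(s=5,f=9) a[fast]=9=a[slow] dup → fast++
(s=5,f=10) a[fast]=10≠a[slow]=9 write a[6]=10 → slow++,fast++
(s=6,f=11) a[fast]=10=a[slow] dup → fast++
(s=6,f=12) a[fast]=11≠a[slow]=10 write a[7]=11 → slow++,fast++
(s=7,f=13) a[fast]=13≠a[slow]=11 write a[8]=13 → slow++,fast++
(s=8,f=14) a[fast]=13=a[slow] dup → fast++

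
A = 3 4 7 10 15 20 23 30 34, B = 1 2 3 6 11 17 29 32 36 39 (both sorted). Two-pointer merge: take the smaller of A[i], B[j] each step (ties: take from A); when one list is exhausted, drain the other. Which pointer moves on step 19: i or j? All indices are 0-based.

j

i=0 j=0: A[i]=3>B[j]=1 take 1, j++
i=0 j=1: A[i]=3>B[j]=2 take 2, j++
i=0 j=2: A[i]=3<=B[j]=3 take 3, i++
i=1 j=2: A[i]=4>B[j]=3 take 3, j++
i=1 j=3: A[i]=4<=B[j]=6 take 4, i++
i=2 j=3: A[i]=7>B[j]=6 take 6, j++
i=2 j=4: A[i]=7<=B[j]=11 take 7, i++
i=3 j=4: A[i]=10<=B[j]=11 take 10, i++
i=4 j=4: A[i]=15>B[j]=11 take 11, j++
i=4 j=5: A[i]=15<=B[j]=17 take 15, i++
i=5 j=5: A[i]=20>B[j]=17 take 17, j++
i=5 j=6: A[i]=20<=B[j]=29 take 20, i++
i=6 j=6: A[i]=23<=B[j]=29 take 23, i++
i=7 j=6: A[i]=30>B[j]=29 take 29, j++
i=7 j=7: A[i]=30<=B[j]=32 take 30, i++
i=8 j=7: A[i]=34>B[j]=32 take 32, j++
i=8 j=8: A[i]=34<=B[j]=36 take 34, i++
i=9 j=8: A done, take B[j]=36, j++
i=9 j=9: A done, take B[j]=39, j++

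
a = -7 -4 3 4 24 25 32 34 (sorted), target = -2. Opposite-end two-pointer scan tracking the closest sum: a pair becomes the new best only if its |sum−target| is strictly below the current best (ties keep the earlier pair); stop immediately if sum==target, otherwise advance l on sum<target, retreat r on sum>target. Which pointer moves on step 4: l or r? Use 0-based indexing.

r

l=0 r=7: -7+34=27 d=29 *, r--
l=0 r=6: -7+32=25 d=27 *, r--
l=0 r=5: -7+25=18 d=20 *, r--
l=0 r=4: -7+24=17 d=19 *, r--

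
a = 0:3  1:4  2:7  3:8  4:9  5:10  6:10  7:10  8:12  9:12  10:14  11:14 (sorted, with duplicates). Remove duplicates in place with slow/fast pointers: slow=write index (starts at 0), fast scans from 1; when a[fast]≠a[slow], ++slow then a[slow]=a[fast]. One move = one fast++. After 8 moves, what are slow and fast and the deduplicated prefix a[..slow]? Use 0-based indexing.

slow=6, fast=9, prefix=[3, 4, 7, 8, 9, 10, 12]

(s=0,f=1) a[fast]=4≠a[slow]=3 write a[1]=4 → slow++,fast++
(s=1,f=2) a[fast]=7≠a[slow]=4 write a[2]=7 → slow++,fast++
(s=2,f=3) a[fast]=8≠a[slow]=7 write a[3]=8 → slow++,fast++
(s=3,f=4) a[fast]=9≠a[slow]=8 write a[4]=9 → slow++,fast++
(s=4,f=5) a[fast]=10≠a[slow]=9 write a[5]=10 → slow++,fast++
(s=5,f=6) a[fast]=10=a[slow] dup → fast++
(s=5,f=7) a[fast]=10=a[slow] dup → fast++
(s=5,f=8) a[fast]=12≠a[slow]=10 write a[6]=12 → slow++,fast++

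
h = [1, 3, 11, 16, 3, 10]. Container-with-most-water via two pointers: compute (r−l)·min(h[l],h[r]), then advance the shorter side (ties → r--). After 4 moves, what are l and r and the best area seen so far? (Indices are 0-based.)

l=2, r=3, best area=30

[0,5] min(1,10)*5=5 best=5 * → l++
[1,5] min(3,10)*4=12 best=12 * → l++
[2,5] min(11,10)*3=30 best=30 * → r--
[2,4] min(11,3)*2=6 best=30 → r--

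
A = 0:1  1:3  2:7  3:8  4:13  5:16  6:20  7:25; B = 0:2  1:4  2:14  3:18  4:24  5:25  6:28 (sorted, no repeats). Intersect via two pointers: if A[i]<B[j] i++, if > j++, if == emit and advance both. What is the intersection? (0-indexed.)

intersection = [25]

i=0 j=0: 1<2, i++
i=1 j=0: 3>2, j++
i=1 j=1: 3<4, i++
i=2 j=1: 7>4, j++
i=2 j=2: 7<14, i++
i=3 j=2: 8<14, i++
i=4 j=2: 13<14, i++
i=5 j=2: 16>14, j++
i=5 j=3: 16<18, i++
i=6 j=3: 20>18, j++
i=6 j=4: 20<24, i++
i=7 j=4: 25>24, j++
i=7 j=5: 25==25 emit, i++,j++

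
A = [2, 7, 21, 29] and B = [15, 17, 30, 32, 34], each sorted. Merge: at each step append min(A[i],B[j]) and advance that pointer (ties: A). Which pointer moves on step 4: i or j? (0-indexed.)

j

[i=0,j=0] A[i]=2<=B[j]=15 take 2 → i++
[i=1,j=0] A[i]=7<=B[j]=15 take 7 → i++
[i=2,j=0] A[i]=21>B[j]=15 take 15 → j++
[i=2,j=1] A[i]=21>B[j]=17 take 17 → j++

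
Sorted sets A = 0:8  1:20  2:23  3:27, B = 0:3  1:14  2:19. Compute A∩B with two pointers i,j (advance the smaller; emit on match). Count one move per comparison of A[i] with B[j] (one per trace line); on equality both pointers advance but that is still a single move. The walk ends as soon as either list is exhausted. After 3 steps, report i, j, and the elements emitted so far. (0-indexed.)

i=1, j=2, emitted=[]

i=0 j=0: 8>3, j++
i=0 j=1: 8<14, i++
i=1 j=1: 20>14, j++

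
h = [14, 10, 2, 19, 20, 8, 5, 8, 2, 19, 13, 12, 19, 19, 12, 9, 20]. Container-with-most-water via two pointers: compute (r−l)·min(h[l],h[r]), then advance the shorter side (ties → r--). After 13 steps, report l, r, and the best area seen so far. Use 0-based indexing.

l=0 r=16: min(14,20)*16=224 best=224 *, l++
l=1 r=16: min(10,20)*15=150 best=224, l++
l=2 r=16: min(2,20)*14=28 best=224, l++
l=3 r=16: min(19,20)*13=247 best=247 *, l++
l=4 r=16: min(20,20)*12=240 best=247, r--
l=4 r=15: min(20,9)*11=99 best=247, r--
l=4 r=14: min(20,12)*10=120 best=247, r--
l=4 r=13: min(20,19)*9=171 best=247, r--
l=4 r=12: min(20,19)*8=152 best=247, r--
l=4 r=11: min(20,12)*7=84 best=247, r--
l=4 r=10: min(20,13)*6=78 best=247, r--
l=4 r=9: min(20,19)*5=95 best=247, r--
l=4 r=8: min(20,2)*4=8 best=247, r--

l=4, r=7, best area=247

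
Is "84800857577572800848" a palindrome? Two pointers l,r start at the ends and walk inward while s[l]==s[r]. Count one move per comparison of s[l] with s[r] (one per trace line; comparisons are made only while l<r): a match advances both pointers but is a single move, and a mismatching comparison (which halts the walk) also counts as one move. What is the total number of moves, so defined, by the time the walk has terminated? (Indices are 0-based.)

[0,19] '8'=='8' → l++,r--
[1,18] '4'=='4' → l++,r--
[2,17] '8'=='8' → l++,r--
[3,16] '0'=='0' → l++,r--
[4,15] '0'=='0' → l++,r--
[5,14] '8'=='8' → l++,r--
[6,13] '5'!='2' → stop

7 moves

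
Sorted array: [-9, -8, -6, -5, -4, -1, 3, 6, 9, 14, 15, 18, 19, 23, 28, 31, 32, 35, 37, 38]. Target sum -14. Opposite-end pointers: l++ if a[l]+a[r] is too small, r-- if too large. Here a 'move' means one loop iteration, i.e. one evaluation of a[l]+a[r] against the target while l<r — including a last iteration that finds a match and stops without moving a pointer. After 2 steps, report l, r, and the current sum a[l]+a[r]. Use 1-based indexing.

l=1 r=20: -9+38=29 >-14, r--
l=1 r=19: -9+37=28 >-14, r--

l=1, r=18, sum=26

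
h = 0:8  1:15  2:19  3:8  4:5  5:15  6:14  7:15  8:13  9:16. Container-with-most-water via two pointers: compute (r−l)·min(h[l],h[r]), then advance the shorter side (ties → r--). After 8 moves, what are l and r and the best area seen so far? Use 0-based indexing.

[0,9] min(8,16)*9=72 best=72 * → l++
[1,9] min(15,16)*8=120 best=120 * → l++
[2,9] min(19,16)*7=112 best=120 → r--
[2,8] min(19,13)*6=78 best=120 → r--
[2,7] min(19,15)*5=75 best=120 → r--
[2,6] min(19,14)*4=56 best=120 → r--
[2,5] min(19,15)*3=45 best=120 → r--
[2,4] min(19,5)*2=10 best=120 → r--

l=2, r=3, best area=120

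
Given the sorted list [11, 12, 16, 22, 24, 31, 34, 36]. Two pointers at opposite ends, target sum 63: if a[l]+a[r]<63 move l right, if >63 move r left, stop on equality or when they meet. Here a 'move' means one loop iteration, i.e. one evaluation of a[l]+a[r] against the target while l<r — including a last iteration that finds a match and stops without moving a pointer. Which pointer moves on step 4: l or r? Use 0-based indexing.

l

[0,7] 11+36=47 <63 → l++
[1,7] 12+36=48 <63 → l++
[2,7] 16+36=52 <63 → l++
[3,7] 22+36=58 <63 → l++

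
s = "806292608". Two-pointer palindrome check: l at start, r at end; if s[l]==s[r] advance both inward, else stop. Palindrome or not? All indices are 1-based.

palindrome

[1,9] '8'=='8' → l++,r--
[2,8] '0'=='0' → l++,r--
[3,7] '6'=='6' → l++,r--
[4,6] '2'=='2' → l++,r--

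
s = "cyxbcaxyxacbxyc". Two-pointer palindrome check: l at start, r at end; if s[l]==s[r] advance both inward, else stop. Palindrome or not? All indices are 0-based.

palindrome

[0,14] 'c'=='c' → l++,r--
[1,13] 'y'=='y' → l++,r--
[2,12] 'x'=='x' → l++,r--
[3,11] 'b'=='b' → l++,r--
[4,10] 'c'=='c' → l++,r--
[5,9] 'a'=='a' → l++,r--
[6,8] 'x'=='x' → l++,r--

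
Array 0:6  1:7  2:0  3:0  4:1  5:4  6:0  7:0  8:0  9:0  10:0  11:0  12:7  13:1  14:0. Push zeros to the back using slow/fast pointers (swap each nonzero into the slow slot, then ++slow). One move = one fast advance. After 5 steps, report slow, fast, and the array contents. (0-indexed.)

slow=3, fast=5, a=[6, 7, 1, 0, 0, 4, 0, 0, 0, 0, 0, 0, 7, 1, 0]

slow=0 fast=0: a[fast]=6≠0 swap→a[0]=6, slow++,fast++
slow=1 fast=1: a[fast]=7≠0 swap→a[1]=7, slow++,fast++
slow=2 fast=2: a[fast]=0, fast++
slow=2 fast=3: a[fast]=0, fast++
slow=2 fast=4: a[fast]=1≠0 swap→a[2]=1, slow++,fast++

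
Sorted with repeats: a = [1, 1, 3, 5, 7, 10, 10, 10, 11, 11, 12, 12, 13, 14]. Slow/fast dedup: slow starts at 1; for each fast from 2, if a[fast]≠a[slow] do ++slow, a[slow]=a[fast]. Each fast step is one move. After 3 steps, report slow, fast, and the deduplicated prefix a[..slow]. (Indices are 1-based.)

slow=3, fast=5, prefix=[1, 3, 5]

slow=1 fast=2: a[fast]=1=a[slow] dup, fast++
slow=1 fast=3: a[fast]=3≠a[slow]=1 write a[2]=3, slow++,fast++
slow=2 fast=4: a[fast]=5≠a[slow]=3 write a[3]=5, slow++,fast++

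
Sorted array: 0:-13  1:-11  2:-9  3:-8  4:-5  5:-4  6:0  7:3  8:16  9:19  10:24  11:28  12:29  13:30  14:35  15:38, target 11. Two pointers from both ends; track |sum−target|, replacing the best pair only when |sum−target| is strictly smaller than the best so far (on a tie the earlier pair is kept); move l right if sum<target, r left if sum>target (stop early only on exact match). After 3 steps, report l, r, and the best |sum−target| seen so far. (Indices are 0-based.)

l=0 r=15: -13+38=25 d=14 *, r--
l=0 r=14: -13+35=22 d=11 *, r--
l=0 r=13: -13+30=17 d=6 *, r--

l=0, r=12, best |Δ|=6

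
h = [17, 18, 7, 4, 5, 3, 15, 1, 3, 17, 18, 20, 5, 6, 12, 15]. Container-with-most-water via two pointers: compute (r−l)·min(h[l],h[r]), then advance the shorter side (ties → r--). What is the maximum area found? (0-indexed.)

[0,15] min(17,15)*15=225 best=225 * → r--
[0,14] min(17,12)*14=168 best=225 → r--
[0,13] min(17,6)*13=78 best=225 → r--
[0,12] min(17,5)*12=60 best=225 → r--
[0,11] min(17,20)*11=187 best=225 → l++
[1,11] min(18,20)*10=180 best=225 → l++
[2,11] min(7,20)*9=63 best=225 → l++
[3,11] min(4,20)*8=32 best=225 → l++
[4,11] min(5,20)*7=35 best=225 → l++
[5,11] min(3,20)*6=18 best=225 → l++
[6,11] min(15,20)*5=75 best=225 → l++
[7,11] min(1,20)*4=4 best=225 → l++
[8,11] min(3,20)*3=9 best=225 → l++
[9,11] min(17,20)*2=34 best=225 → l++
[10,11] min(18,20)*1=18 best=225 → l++

max area = 225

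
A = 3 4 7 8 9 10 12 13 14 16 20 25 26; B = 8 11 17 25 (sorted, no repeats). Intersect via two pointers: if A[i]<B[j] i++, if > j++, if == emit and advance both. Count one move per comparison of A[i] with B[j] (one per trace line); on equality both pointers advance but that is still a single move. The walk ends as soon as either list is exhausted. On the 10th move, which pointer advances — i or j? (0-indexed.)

i=0 j=0: 3<8, i++
i=1 j=0: 4<8, i++
i=2 j=0: 7<8, i++
i=3 j=0: 8==8 emit, i++,j++
i=4 j=1: 9<11, i++
i=5 j=1: 10<11, i++
i=6 j=1: 12>11, j++
i=6 j=2: 12<17, i++
i=7 j=2: 13<17, i++
i=8 j=2: 14<17, i++

i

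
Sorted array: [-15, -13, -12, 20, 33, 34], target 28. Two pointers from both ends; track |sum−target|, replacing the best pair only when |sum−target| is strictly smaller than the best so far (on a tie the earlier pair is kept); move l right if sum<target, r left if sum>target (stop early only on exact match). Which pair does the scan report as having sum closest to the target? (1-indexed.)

l=1 r=6: -15+34=19 d=9 *, l++
l=2 r=6: -13+34=21 d=7 *, l++
l=3 r=6: -12+34=22 d=6 *, l++
l=4 r=6: 20+34=54 d=26, r--
l=4 r=5: 20+33=53 d=25, r--

pair (-12, 34) with sum 22 (|Δ|=6)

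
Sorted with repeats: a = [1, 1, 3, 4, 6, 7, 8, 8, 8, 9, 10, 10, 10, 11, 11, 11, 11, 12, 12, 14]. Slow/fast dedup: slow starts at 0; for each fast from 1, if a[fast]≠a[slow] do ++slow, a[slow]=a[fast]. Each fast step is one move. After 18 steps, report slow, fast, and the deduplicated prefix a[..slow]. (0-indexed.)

slow=9, fast=19, prefix=[1, 3, 4, 6, 7, 8, 9, 10, 11, 12]

slow=0 fast=1: a[fast]=1=a[slow] dup, fast++
slow=0 fast=2: a[fast]=3≠a[slow]=1 write a[1]=3, slow++,fast++
slow=1 fast=3: a[fast]=4≠a[slow]=3 write a[2]=4, slow++,fast++
slow=2 fast=4: a[fast]=6≠a[slow]=4 write a[3]=6, slow++,fast++
slow=3 fast=5: a[fast]=7≠a[slow]=6 write a[4]=7, slow++,fast++
slow=4 fast=6: a[fast]=8≠a[slow]=7 write a[5]=8, slow++,fast++
slow=5 fast=7: a[fast]=8=a[slow] dup, fast++
slow=5 fast=8: a[fast]=8=a[slow] dup, fast++
slow=5 fast=9: a[fast]=9≠a[slow]=8 write a[6]=9, slow++,fast++
slow=6 fast=10: a[fast]=10≠a[slow]=9 write a[7]=10, slow++,fast++
slow=7 fast=11: a[fast]=10=a[slow] dup, fast++
slow=7 fast=12: a[fast]=10=a[slow] dup, fast++
slow=7 fast=13: a[fast]=11≠a[slow]=10 write a[8]=11, slow++,fast++
slow=8 fast=14: a[fast]=11=a[slow] dup, fast++
slow=8 fast=15: a[fast]=11=a[slow] dup, fast++
slow=8 fast=16: a[fast]=11=a[slow] dup, fast++
slow=8 fast=17: a[fast]=12≠a[slow]=11 write a[9]=12, slow++,fast++
slow=9 fast=18: a[fast]=12=a[slow] dup, fast++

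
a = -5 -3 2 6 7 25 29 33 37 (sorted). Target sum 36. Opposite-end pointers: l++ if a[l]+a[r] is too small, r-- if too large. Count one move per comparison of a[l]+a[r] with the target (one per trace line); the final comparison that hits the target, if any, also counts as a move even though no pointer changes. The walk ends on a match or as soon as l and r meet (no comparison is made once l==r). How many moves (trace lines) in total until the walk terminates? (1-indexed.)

7 moves

l=1 r=9: -5+37=32 <36, l++
l=2 r=9: -3+37=34 <36, l++
l=3 r=9: 2+37=39 >36, r--
l=3 r=8: 2+33=35 <36, l++
l=4 r=8: 6+33=39 >36, r--
l=4 r=7: 6+29=35 <36, l++
l=5 r=7: 7+29=36, found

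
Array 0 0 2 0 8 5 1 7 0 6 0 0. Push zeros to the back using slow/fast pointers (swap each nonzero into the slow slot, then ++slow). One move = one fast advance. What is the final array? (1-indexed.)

slow=1 fast=1: a[fast]=0, fast++
slow=1 fast=2: a[fast]=0, fast++
slow=1 fast=3: a[fast]=2≠0 swap→a[1]=2, slow++,fast++
slow=2 fast=4: a[fast]=0, fast++
slow=2 fast=5: a[fast]=8≠0 swap→a[2]=8, slow++,fast++
slow=3 fast=6: a[fast]=5≠0 swap→a[3]=5, slow++,fast++
slow=4 fast=7: a[fast]=1≠0 swap→a[4]=1, slow++,fast++
slow=5 fast=8: a[fast]=7≠0 swap→a[5]=7, slow++,fast++
slow=6 fast=9: a[fast]=0, fast++
slow=6 fast=10: a[fast]=6≠0 swap→a[6]=6, slow++,fast++
slow=7 fast=11: a[fast]=0, fast++
slow=7 fast=12: a[fast]=0, fast++

[2, 8, 5, 1, 7, 6, 0, 0, 0, 0, 0, 0]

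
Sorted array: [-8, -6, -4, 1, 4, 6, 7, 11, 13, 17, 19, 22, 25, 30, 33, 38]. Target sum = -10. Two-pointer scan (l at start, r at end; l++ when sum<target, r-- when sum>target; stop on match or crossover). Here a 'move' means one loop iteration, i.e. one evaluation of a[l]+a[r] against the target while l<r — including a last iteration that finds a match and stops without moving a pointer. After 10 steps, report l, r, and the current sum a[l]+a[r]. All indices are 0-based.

l=0 r=15: -8+38=30 >-10, r--
l=0 r=14: -8+33=25 >-10, r--
l=0 r=13: -8+30=22 >-10, r--
l=0 r=12: -8+25=17 >-10, r--
l=0 r=11: -8+22=14 >-10, r--
l=0 r=10: -8+19=11 >-10, r--
l=0 r=9: -8+17=9 >-10, r--
l=0 r=8: -8+13=5 >-10, r--
l=0 r=7: -8+11=3 >-10, r--
l=0 r=6: -8+7=-1 >-10, r--

l=0, r=5, sum=-2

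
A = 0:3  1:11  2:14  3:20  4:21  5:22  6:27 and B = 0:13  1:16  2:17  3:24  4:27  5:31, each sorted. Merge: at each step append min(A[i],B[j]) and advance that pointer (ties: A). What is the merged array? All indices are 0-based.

[3, 11, 13, 14, 16, 17, 20, 21, 22, 24, 27, 27, 31]

i=0 j=0: A[i]=3<=B[j]=13 take 3, i++
i=1 j=0: A[i]=11<=B[j]=13 take 11, i++
i=2 j=0: A[i]=14>B[j]=13 take 13, j++
i=2 j=1: A[i]=14<=B[j]=16 take 14, i++
i=3 j=1: A[i]=20>B[j]=16 take 16, j++
i=3 j=2: A[i]=20>B[j]=17 take 17, j++
i=3 j=3: A[i]=20<=B[j]=24 take 20, i++
i=4 j=3: A[i]=21<=B[j]=24 take 21, i++
i=5 j=3: A[i]=22<=B[j]=24 take 22, i++
i=6 j=3: A[i]=27>B[j]=24 take 24, j++
i=6 j=4: A[i]=27<=B[j]=27 take 27, i++
i=7 j=4: A done, take B[j]=27, j++
i=7 j=5: A done, take B[j]=31, j++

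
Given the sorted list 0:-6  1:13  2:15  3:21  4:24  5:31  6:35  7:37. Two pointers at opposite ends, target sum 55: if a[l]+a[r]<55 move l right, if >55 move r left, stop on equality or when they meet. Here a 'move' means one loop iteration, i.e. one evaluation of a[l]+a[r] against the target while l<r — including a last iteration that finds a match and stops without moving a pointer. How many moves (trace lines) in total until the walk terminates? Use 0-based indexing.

7 moves

[0,7] -6+37=31 <55 → l++
[1,7] 13+37=50 <55 → l++
[2,7] 15+37=52 <55 → l++
[3,7] 21+37=58 >55 → r--
[3,6] 21+35=56 >55 → r--
[3,5] 21+31=52 <55 → l++
[4,5] 24+31=55 → found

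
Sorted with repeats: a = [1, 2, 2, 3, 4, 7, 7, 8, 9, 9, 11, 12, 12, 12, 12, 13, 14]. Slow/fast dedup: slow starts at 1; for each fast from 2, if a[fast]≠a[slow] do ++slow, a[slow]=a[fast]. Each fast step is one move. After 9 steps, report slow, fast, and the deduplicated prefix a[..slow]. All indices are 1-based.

(s=1,f=2) a[fast]=2≠a[slow]=1 write a[2]=2 → slow++,fast++
(s=2,f=3) a[fast]=2=a[slow] dup → fast++
(s=2,f=4) a[fast]=3≠a[slow]=2 write a[3]=3 → slow++,fast++
(s=3,f=5) a[fast]=4≠a[slow]=3 write a[4]=4 → slow++,fast++
(s=4,f=6) a[fast]=7≠a[slow]=4 write a[5]=7 → slow++,fast++
(s=5,f=7) a[fast]=7=a[slow] dup → fast++
(s=5,f=8) a[fast]=8≠a[slow]=7 write a[6]=8 → slow++,fast++
(s=6,f=9) a[fast]=9≠a[slow]=8 write a[7]=9 → slow++,fast++
(s=7,f=10) a[fast]=9=a[slow] dup → fast++

slow=7, fast=11, prefix=[1, 2, 3, 4, 7, 8, 9]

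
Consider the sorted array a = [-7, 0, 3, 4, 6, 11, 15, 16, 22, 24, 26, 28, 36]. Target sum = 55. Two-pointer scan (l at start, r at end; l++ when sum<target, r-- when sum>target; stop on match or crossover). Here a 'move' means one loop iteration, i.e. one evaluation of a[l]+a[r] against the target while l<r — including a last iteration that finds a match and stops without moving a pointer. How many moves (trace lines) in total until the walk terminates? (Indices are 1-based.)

12 moves

l=1 r=13: -7+36=29 <55, l++
l=2 r=13: 0+36=36 <55, l++
l=3 r=13: 3+36=39 <55, l++
l=4 r=13: 4+36=40 <55, l++
l=5 r=13: 6+36=42 <55, l++
l=6 r=13: 11+36=47 <55, l++
l=7 r=13: 15+36=51 <55, l++
l=8 r=13: 16+36=52 <55, l++
l=9 r=13: 22+36=58 >55, r--
l=9 r=12: 22+28=50 <55, l++
l=10 r=12: 24+28=52 <55, l++
l=11 r=12: 26+28=54 <55, l++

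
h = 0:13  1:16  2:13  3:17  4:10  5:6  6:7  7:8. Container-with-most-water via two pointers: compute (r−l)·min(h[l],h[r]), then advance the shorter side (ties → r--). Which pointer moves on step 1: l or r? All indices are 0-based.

r

l=0 r=7: min(13,8)*7=56 best=56 *, r--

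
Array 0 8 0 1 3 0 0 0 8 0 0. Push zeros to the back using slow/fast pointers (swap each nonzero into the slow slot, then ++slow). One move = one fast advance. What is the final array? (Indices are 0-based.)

[8, 1, 3, 8, 0, 0, 0, 0, 0, 0, 0]

(s=0,f=0) a[fast]=0 → fast++
(s=0,f=1) a[fast]=8≠0 swap→a[0]=8 → slow++,fast++
(s=1,f=2) a[fast]=0 → fast++
(s=1,f=3) a[fast]=1≠0 swap→a[1]=1 → slow++,fast++
(s=2,f=4) a[fast]=3≠0 swap→a[2]=3 → slow++,fast++
(s=3,f=5) a[fast]=0 → fast++
(s=3,f=6) a[fast]=0 → fast++
(s=3,f=7) a[fast]=0 → fast++
(s=3,f=8) a[fast]=8≠0 swap→a[3]=8 → slow++,fast++
(s=4,f=9) a[fast]=0 → fast++
(s=4,f=10) a[fast]=0 → fast++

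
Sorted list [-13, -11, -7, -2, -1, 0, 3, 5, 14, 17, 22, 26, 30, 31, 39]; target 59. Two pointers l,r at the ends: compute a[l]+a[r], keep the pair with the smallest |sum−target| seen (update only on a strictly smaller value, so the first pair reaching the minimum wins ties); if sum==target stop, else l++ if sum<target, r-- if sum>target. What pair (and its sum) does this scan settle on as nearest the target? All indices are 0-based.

pair (22, 39) with sum 61 (|Δ|=2)

[0,14] -13+39=26 d=33 * → l++
[1,14] -11+39=28 d=31 * → l++
[2,14] -7+39=32 d=27 * → l++
[3,14] -2+39=37 d=22 * → l++
[4,14] -1+39=38 d=21 * → l++
[5,14] 0+39=39 d=20 * → l++
[6,14] 3+39=42 d=17 * → l++
[7,14] 5+39=44 d=15 * → l++
[8,14] 14+39=53 d=6 * → l++
[9,14] 17+39=56 d=3 * → l++
[10,14] 22+39=61 d=2 * → r--
[10,13] 22+31=53 d=6 → l++
[11,13] 26+31=57 d=2 → l++
[12,13] 30+31=61 d=2 → r--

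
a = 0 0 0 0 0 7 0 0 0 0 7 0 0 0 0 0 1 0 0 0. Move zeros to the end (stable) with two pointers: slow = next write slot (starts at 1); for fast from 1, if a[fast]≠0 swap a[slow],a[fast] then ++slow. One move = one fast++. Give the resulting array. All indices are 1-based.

(s=1,f=1) a[fast]=0 → fast++
(s=1,f=2) a[fast]=0 → fast++
(s=1,f=3) a[fast]=0 → fast++
(s=1,f=4) a[fast]=0 → fast++
(s=1,f=5) a[fast]=0 → fast++
(s=1,f=6) a[fast]=7≠0 swap→a[1]=7 → slow++,fast++
(s=2,f=7) a[fast]=0 → fast++
(s=2,f=8) a[fast]=0 → fast++
(s=2,f=9) a[fast]=0 → fast++
(s=2,f=10) a[fast]=0 → fast++
(s=2,f=11) a[fast]=7≠0 swap→a[2]=7 → slow++,fast++
(s=3,f=12) a[fast]=0 → fast++
(s=3,f=13) a[fast]=0 → fast++
(s=3,f=14) a[fast]=0 → fast++
(s=3,f=15) a[fast]=0 → fast++
(s=3,f=16) a[fast]=0 → fast++
(s=3,f=17) a[fast]=1≠0 swap→a[3]=1 → slow++,fast++
(s=4,f=18) a[fast]=0 → fast++
(s=4,f=19) a[fast]=0 → fast++
(s=4,f=20) a[fast]=0 → fast++

[7, 7, 1, 0, 0, 0, 0, 0, 0, 0, 0, 0, 0, 0, 0, 0, 0, 0, 0, 0]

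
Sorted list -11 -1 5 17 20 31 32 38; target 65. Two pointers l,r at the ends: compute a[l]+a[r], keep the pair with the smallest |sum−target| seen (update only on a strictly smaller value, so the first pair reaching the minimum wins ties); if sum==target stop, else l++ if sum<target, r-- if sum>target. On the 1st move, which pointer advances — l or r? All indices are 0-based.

l

[0,7] -11+38=27 d=38 * → l++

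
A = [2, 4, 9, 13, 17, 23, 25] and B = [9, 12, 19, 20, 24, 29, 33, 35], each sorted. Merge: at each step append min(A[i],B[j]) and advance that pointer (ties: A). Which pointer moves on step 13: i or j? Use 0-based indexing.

i=0 j=0: A[i]=2<=B[j]=9 take 2, i++
i=1 j=0: A[i]=4<=B[j]=9 take 4, i++
i=2 j=0: A[i]=9<=B[j]=9 take 9, i++
i=3 j=0: A[i]=13>B[j]=9 take 9, j++
i=3 j=1: A[i]=13>B[j]=12 take 12, j++
i=3 j=2: A[i]=13<=B[j]=19 take 13, i++
i=4 j=2: A[i]=17<=B[j]=19 take 17, i++
i=5 j=2: A[i]=23>B[j]=19 take 19, j++
i=5 j=3: A[i]=23>B[j]=20 take 20, j++
i=5 j=4: A[i]=23<=B[j]=24 take 23, i++
i=6 j=4: A[i]=25>B[j]=24 take 24, j++
i=6 j=5: A[i]=25<=B[j]=29 take 25, i++
i=7 j=5: A done, take B[j]=29, j++

j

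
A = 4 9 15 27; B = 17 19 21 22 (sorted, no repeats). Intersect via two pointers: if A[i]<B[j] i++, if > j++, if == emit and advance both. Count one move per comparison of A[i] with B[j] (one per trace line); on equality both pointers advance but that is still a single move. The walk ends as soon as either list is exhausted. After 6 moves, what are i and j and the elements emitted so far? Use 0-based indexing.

i=0 j=0: 4<17, i++
i=1 j=0: 9<17, i++
i=2 j=0: 15<17, i++
i=3 j=0: 27>17, j++
i=3 j=1: 27>19, j++
i=3 j=2: 27>21, j++

i=3, j=3, emitted=[]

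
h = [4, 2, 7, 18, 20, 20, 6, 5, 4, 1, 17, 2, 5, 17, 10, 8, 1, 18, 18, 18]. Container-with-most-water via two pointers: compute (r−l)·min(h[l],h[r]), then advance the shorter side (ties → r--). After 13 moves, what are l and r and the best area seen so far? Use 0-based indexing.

[0,19] min(4,18)*19=76 best=76 * → l++
[1,19] min(2,18)*18=36 best=76 → l++
[2,19] min(7,18)*17=119 best=119 * → l++
[3,19] min(18,18)*16=288 best=288 * → r--
[3,18] min(18,18)*15=270 best=288 → r--
[3,17] min(18,18)*14=252 best=288 → r--
[3,16] min(18,1)*13=13 best=288 → r--
[3,15] min(18,8)*12=96 best=288 → r--
[3,14] min(18,10)*11=110 best=288 → r--
[3,13] min(18,17)*10=170 best=288 → r--
[3,12] min(18,5)*9=45 best=288 → r--
[3,11] min(18,2)*8=16 best=288 → r--
[3,10] min(18,17)*7=119 best=288 → r--

l=3, r=9, best area=288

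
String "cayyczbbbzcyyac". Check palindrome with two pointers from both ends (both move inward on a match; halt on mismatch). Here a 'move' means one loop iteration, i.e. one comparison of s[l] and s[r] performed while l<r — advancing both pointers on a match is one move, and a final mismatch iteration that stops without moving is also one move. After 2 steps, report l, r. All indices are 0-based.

[0,14] 'c'=='c' → l++,r--
[1,13] 'a'=='a' → l++,r--

l=2, r=12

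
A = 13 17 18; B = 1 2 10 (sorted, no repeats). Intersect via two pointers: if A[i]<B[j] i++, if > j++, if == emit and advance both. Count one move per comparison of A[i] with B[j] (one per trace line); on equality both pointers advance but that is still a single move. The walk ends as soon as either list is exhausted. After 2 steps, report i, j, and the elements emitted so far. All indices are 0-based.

i=0, j=2, emitted=[]

[i=0,j=0] 13>1 → j++
[i=0,j=1] 13>2 → j++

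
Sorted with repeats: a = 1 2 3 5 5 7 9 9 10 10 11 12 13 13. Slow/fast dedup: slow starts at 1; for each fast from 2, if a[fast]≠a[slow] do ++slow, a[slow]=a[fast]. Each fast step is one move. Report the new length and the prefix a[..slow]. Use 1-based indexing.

length 10; prefix = [1, 2, 3, 5, 7, 9, 10, 11, 12, 13]

slow=1 fast=2: a[fast]=2≠a[slow]=1 write a[2]=2, slow++,fast++
slow=2 fast=3: a[fast]=3≠a[slow]=2 write a[3]=3, slow++,fast++
slow=3 fast=4: a[fast]=5≠a[slow]=3 write a[4]=5, slow++,fast++
slow=4 fast=5: a[fast]=5=a[slow] dup, fast++
slow=4 fast=6: a[fast]=7≠a[slow]=5 write a[5]=7, slow++,fast++
slow=5 fast=7: a[fast]=9≠a[slow]=7 write a[6]=9, slow++,fast++
slow=6 fast=8: a[fast]=9=a[slow] dup, fast++
slow=6 fast=9: a[fast]=10≠a[slow]=9 write a[7]=10, slow++,fast++
slow=7 fast=10: a[fast]=10=a[slow] dup, fast++
slow=7 fast=11: a[fast]=11≠a[slow]=10 write a[8]=11, slow++,fast++
slow=8 fast=12: a[fast]=12≠a[slow]=11 write a[9]=12, slow++,fast++
slow=9 fast=13: a[fast]=13≠a[slow]=12 write a[10]=13, slow++,fast++
slow=10 fast=14: a[fast]=13=a[slow] dup, fast++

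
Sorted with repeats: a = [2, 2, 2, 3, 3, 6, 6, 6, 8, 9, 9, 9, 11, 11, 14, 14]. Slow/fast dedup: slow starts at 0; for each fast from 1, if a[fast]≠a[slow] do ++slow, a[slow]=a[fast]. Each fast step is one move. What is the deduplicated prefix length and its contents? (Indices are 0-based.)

(s=0,f=1) a[fast]=2=a[slow] dup → fast++
(s=0,f=2) a[fast]=2=a[slow] dup → fast++
(s=0,f=3) a[fast]=3≠a[slow]=2 write a[1]=3 → slow++,fast++
(s=1,f=4) a[fast]=3=a[slow] dup → fast++
(s=1,f=5) a[fast]=6≠a[slow]=3 write a[2]=6 → slow++,fast++
(s=2,f=6) a[fast]=6=a[slow] dup → fast++
(s=2,f=7) a[fast]=6=a[slow] dup → fast++
(s=2,f=8) a[fast]=8≠a[slow]=6 write a[3]=8 → slow++,fast++
(s=3,f=9) a[fast]=9≠a[slow]=8 write a[4]=9 → slow++,fast++
(s=4,f=10) a[fast]=9=a[slow] dup → fast++
(s=4,f=11) a[fast]=9=a[slow] dup → fast++
(s=4,f=12) a[fast]=11≠a[slow]=9 write a[5]=11 → slow++,fast++
(s=5,f=13) a[fast]=11=a[slow] dup → fast++
(s=5,f=14) a[fast]=14≠a[slow]=11 write a[6]=14 → slow++,fast++
(s=6,f=15) a[fast]=14=a[slow] dup → fast++

length 7; prefix = [2, 3, 6, 8, 9, 11, 14]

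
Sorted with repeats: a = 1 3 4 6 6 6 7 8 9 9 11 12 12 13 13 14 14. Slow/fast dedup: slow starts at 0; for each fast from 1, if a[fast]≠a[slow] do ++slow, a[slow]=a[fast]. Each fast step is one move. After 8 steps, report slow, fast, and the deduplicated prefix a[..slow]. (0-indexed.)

slow=6, fast=9, prefix=[1, 3, 4, 6, 7, 8, 9]

(s=0,f=1) a[fast]=3≠a[slow]=1 write a[1]=3 → slow++,fast++
(s=1,f=2) a[fast]=4≠a[slow]=3 write a[2]=4 → slow++,fast++
(s=2,f=3) a[fast]=6≠a[slow]=4 write a[3]=6 → slow++,fast++
(s=3,f=4) a[fast]=6=a[slow] dup → fast++
(s=3,f=5) a[fast]=6=a[slow] dup → fast++
(s=3,f=6) a[fast]=7≠a[slow]=6 write a[4]=7 → slow++,fast++
(s=4,f=7) a[fast]=8≠a[slow]=7 write a[5]=8 → slow++,fast++
(s=5,f=8) a[fast]=9≠a[slow]=8 write a[6]=9 → slow++,fast++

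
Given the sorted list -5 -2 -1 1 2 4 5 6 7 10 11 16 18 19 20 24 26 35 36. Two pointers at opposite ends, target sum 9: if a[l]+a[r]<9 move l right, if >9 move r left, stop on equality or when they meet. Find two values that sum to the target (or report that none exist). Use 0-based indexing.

(-2, 11)

[0,18] -5+36=31 >9 → r--
[0,17] -5+35=30 >9 → r--
[0,16] -5+26=21 >9 → r--
[0,15] -5+24=19 >9 → r--
[0,14] -5+20=15 >9 → r--
[0,13] -5+19=14 >9 → r--
[0,12] -5+18=13 >9 → r--
[0,11] -5+16=11 >9 → r--
[0,10] -5+11=6 <9 → l++
[1,10] -2+11=9 → found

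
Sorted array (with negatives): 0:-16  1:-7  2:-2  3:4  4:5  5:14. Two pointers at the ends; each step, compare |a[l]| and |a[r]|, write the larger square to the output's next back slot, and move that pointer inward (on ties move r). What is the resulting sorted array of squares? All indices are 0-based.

[4, 16, 25, 49, 196, 256]

[0,5] |-16|>|14| out[5]=256 → l++
[1,5] |-7|<=|14| out[4]=196 → r--
[1,4] |-7|>|5| out[3]=49 → l++
[2,4] |-2|<=|5| out[2]=25 → r--
[2,3] |-2|<=|4| out[1]=16 → r--
[2,2] |-2|<=|-2| out[0]=4 → r--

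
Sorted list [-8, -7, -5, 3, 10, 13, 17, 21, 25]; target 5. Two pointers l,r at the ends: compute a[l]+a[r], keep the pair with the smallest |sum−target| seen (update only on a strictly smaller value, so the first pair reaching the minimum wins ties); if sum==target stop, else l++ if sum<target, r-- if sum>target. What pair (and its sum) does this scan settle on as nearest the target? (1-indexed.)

pair (-8, 13) with sum 5 (|Δ|=0)

[1,9] -8+25=17 d=12 * → r--
[1,8] -8+21=13 d=8 * → r--
[1,7] -8+17=9 d=4 * → r--
[1,6] -8+13=5 d=0 * → stop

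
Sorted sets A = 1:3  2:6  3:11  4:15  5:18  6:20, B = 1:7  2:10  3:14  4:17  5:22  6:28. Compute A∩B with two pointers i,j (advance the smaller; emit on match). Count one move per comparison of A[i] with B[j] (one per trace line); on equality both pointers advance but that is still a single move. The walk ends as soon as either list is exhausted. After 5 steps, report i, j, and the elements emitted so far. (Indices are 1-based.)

i=4, j=3, emitted=[]

i=1 j=1: 3<7, i++
i=2 j=1: 6<7, i++
i=3 j=1: 11>7, j++
i=3 j=2: 11>10, j++
i=3 j=3: 11<14, i++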